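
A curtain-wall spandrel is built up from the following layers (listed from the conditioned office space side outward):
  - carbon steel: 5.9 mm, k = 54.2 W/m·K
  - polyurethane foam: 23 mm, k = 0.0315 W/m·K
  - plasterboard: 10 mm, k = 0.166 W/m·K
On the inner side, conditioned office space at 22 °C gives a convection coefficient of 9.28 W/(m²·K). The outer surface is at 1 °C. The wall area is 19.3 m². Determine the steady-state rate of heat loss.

Using the resistance-network approach (series):
R_inner film = 1/(h_i·A) = 1/(9.28×19.3) = 0.005583 K/W
R_carbon steel = L/(kA) = 0.0059/(54.2×19.3) = 5.64×10^-6 K/W
R_polyurethane foam = L/(kA) = 0.023/(0.0315×19.3) = 0.03783 K/W
R_plasterboard = L/(kA) = 0.01/(0.166×19.3) = 0.003121 K/W
R_total = 0.04654 K/W
Q = ΔT / R_total = 21 / 0.04654

Q ≈ 451 W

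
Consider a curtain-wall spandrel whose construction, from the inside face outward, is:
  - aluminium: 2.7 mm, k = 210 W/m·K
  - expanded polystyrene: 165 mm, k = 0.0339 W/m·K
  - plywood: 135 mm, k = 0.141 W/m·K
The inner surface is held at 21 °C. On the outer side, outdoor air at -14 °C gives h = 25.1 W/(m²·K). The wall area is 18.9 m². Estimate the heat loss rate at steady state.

Q ≈ 113 W

Thermal resistances in series:
R_aluminium = L/(kA) = 0.0027/(210×18.9) = 6.803×10^-7 K/W
R_expanded polystyrene = L/(kA) = 0.165/(0.0339×18.9) = 0.2575 K/W
R_plywood = L/(kA) = 0.135/(0.141×18.9) = 0.05066 K/W
R_outer film = 1/(h_o·A) = 1/(25.1×18.9) = 0.002108 K/W
R_total = 0.3103 K/W
Q = ΔT / R_total = 35 / 0.3103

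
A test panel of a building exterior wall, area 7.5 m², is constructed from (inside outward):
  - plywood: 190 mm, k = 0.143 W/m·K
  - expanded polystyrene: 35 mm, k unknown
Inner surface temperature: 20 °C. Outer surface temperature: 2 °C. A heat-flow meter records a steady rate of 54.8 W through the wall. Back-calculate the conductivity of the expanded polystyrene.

k ≈ 0.0308 W/(m·K)

Thermal resistances in series:
R_plywood = L/(kA) = 0.19/(0.143×7.5) = 0.1772 K/W
Sum of known resistances R_other = 0.1772 K/W
Total R = ΔT/Q = 18/54.8 = 0.3285 K/W
R_expanded polystyrene = R_total − R_other = 0.1513 K/W
k = L/(R·A) = 0.035/(0.1513×7.5)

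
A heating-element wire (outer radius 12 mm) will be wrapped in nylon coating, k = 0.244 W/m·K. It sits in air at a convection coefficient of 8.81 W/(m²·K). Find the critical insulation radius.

For a cylinder r_cr = k/h = 0.244/8.81
r_cr = 27.7 mm; since the bare radius (12 mm) is below r_cr, adding a thin layer of insulation will *increase* heat loss.

r_cr ≈ 27.7 mm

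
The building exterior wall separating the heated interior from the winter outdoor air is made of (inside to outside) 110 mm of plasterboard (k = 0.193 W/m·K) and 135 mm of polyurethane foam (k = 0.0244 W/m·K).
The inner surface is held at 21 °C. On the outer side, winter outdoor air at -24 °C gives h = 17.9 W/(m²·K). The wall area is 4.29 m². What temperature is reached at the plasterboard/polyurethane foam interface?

T ≈ 16.8 °C

Model the wall as resistances in series:
R_plasterboard = L/(kA) = 0.11/(0.193×4.29) = 0.1329 K/W
R_polyurethane foam = L/(kA) = 0.135/(0.0244×4.29) = 1.29 K/W
R_outer film = 1/(h_o·A) = 1/(17.9×4.29) = 0.01302 K/W
R_total = 1.436 K/W;  Q = ΔT/R_total = 45/1.436 = 31.35 W
T_interface = T_inner − Q·ΣR(inner→interface) = 21 − 31.3×0.1329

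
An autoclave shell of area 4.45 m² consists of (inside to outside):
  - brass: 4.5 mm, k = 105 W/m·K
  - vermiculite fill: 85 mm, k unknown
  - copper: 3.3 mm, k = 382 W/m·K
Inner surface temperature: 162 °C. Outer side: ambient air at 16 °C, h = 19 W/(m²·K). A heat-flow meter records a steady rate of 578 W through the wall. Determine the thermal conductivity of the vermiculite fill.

Model the wall as resistances in series:
R_brass = L/(kA) = 0.0045/(105×4.45) = 9.631×10^-6 K/W
R_copper = L/(kA) = 0.0033/(382×4.45) = 1.941×10^-6 K/W
R_outer film = 1/(h_o·A) = 1/(19×4.45) = 0.01183 K/W
Sum of known resistances R_other = 0.01184 K/W
Total R = ΔT/Q = 146/578 = 0.2526 K/W
R_vermiculite fill = R_total − R_other = 0.2408 K/W
k = L/(R·A) = 0.085/(0.2408×4.45)

k ≈ 0.0793 W/(m·K)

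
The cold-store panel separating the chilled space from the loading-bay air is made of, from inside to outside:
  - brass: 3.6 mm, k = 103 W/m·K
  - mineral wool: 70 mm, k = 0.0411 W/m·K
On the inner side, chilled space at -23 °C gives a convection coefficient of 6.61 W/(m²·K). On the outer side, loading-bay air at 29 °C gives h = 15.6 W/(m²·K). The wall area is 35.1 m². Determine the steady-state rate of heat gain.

Model the wall as resistances in series:
R_inner film = 1/(h_i·A) = 1/(6.61×35.1) = 0.00431 K/W
R_brass = L/(kA) = 0.0036/(103×35.1) = 9.958×10^-7 K/W
R_mineral wool = L/(kA) = 0.07/(0.0411×35.1) = 0.04852 K/W
R_outer film = 1/(h_o·A) = 1/(15.6×35.1) = 0.001826 K/W
R_total = 0.05466 K/W
Q = ΔT / R_total = 52 / 0.05466

Q ≈ 951 W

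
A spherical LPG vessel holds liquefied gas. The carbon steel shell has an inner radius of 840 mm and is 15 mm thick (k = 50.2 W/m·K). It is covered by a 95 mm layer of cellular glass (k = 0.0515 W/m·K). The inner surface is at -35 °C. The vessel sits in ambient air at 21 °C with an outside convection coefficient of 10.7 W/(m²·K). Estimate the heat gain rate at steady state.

Radial (spherical) resistances in series:
R_carbon steel shell = (1/0.84 − 1/0.855)/(4π×50.2) = 3.311×10^-5 K/W
R_cellular glass = (1/0.855 − 1/0.95)/(4π×0.0515) = 0.1807 K/W
R_outer film = 1/(h·4πr_o²) = 1/(10.7×4π×0.95²) = 0.008241 K/W
R_total = 0.189 K/W
Q = ΔT/R_total = 56/0.189

Q ≈ 296 W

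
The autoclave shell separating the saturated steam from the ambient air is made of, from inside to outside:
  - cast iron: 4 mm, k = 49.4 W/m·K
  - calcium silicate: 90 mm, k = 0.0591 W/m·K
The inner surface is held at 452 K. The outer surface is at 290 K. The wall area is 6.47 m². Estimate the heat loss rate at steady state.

Model the wall as resistances in series:
R_cast iron = L/(kA) = 0.004/(49.4×6.47) = 1.251×10^-5 K/W
R_calcium silicate = L/(kA) = 0.09/(0.0591×6.47) = 0.2354 K/W
R_total = 0.2354 K/W
Q = ΔT / R_total = 162 / 0.2354

Q ≈ 688 W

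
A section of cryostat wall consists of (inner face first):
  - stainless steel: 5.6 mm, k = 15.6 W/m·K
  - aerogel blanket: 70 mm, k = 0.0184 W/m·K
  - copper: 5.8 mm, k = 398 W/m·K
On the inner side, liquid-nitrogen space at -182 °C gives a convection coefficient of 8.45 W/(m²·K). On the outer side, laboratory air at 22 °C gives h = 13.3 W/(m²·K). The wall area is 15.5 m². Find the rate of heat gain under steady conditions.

Treating each layer as a thermal resistance in series:
R_inner film = 1/(h_i·A) = 1/(8.45×15.5) = 0.007635 K/W
R_stainless steel = L/(kA) = 0.0056/(15.6×15.5) = 2.316×10^-5 K/W
R_aerogel blanket = L/(kA) = 0.07/(0.0184×15.5) = 0.2454 K/W
R_copper = L/(kA) = 0.0058/(398×15.5) = 9.402×10^-7 K/W
R_outer film = 1/(h_o·A) = 1/(13.3×15.5) = 0.004851 K/W
R_total = 0.258 K/W
Q = ΔT / R_total = 204 / 0.258

Q ≈ 791 W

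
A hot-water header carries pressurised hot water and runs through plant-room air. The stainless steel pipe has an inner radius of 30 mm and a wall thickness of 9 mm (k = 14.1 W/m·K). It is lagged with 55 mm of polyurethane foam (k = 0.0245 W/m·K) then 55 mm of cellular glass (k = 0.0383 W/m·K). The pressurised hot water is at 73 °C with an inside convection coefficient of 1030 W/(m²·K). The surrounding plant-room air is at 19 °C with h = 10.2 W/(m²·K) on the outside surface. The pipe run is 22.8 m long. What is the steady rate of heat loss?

Treating each annulus and film as a series resistance:
R_inner film = 1/(h_i·2πr₁L) = 1/(1030×2π×0.03×22.8) = 2.259×10^-4 K/W
R_stainless steel pipe wall = ln(39/30)/(2π×14.1×22.8) = 1.299×10^-4 K/W
R_polyurethane foam = ln(94/39)/(2π×0.0245×22.8) = 0.2507 K/W
R_cellular glass = ln(149/94)/(2π×0.0383×22.8) = 0.08396 K/W
R_outer film = 1/(h_o·2πr_oL) = 1/(10.2×2π×0.149×22.8) = 0.004593 K/W
R_total = 0.3396 K/W
Q = ΔT/R_total = 54/0.3396

Q ≈ 159 W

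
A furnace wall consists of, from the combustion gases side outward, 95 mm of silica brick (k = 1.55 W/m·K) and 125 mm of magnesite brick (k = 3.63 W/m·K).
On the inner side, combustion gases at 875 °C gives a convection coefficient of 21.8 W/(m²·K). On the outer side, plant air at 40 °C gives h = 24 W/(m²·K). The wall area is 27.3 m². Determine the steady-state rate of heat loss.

Thermal resistances in series:
R_inner film = 1/(h_i·A) = 1/(21.8×27.3) = 0.00168 K/W
R_silica brick = L/(kA) = 0.095/(1.55×27.3) = 0.002245 K/W
R_magnesite brick = L/(kA) = 0.125/(3.63×27.3) = 0.001261 K/W
R_outer film = 1/(h_o·A) = 1/(24×27.3) = 0.001526 K/W
R_total = 0.006713 K/W
Q = ΔT / R_total = 835 / 0.006713

Q ≈ 124000 W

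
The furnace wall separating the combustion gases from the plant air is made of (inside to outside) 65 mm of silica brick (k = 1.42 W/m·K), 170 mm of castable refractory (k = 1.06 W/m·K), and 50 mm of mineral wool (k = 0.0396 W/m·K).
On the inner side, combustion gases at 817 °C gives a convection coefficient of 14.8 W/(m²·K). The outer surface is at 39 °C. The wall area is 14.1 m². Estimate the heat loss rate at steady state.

Series thermal resistances:
R_inner film = 1/(h_i·A) = 1/(14.8×14.1) = 0.004792 K/W
R_silica brick = L/(kA) = 0.065/(1.42×14.1) = 0.003246 K/W
R_castable refractory = L/(kA) = 0.17/(1.06×14.1) = 0.01137 K/W
R_mineral wool = L/(kA) = 0.05/(0.0396×14.1) = 0.08955 K/W
R_total = 0.109 K/W
Q = ΔT / R_total = 778 / 0.109

Q ≈ 7140 W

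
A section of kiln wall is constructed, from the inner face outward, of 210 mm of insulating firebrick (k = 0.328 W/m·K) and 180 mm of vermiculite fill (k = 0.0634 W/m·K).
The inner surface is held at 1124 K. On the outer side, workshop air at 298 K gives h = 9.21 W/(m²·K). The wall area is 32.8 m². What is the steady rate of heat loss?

Q ≈ 7550 W

Using the resistance-network approach (series):
R_insulating firebrick = L/(kA) = 0.21/(0.328×32.8) = 0.01952 K/W
R_vermiculite fill = L/(kA) = 0.18/(0.0634×32.8) = 0.08656 K/W
R_outer film = 1/(h_o·A) = 1/(9.21×32.8) = 0.00331 K/W
R_total = 0.1094 K/W
Q = ΔT / R_total = 826 / 0.1094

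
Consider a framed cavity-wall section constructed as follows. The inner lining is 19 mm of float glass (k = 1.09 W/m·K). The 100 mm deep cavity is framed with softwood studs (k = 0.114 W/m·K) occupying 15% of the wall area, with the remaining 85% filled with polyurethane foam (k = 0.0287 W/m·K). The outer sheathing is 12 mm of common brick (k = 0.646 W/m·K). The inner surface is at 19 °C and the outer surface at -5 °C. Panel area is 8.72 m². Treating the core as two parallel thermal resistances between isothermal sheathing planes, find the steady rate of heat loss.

Sheathing layers in series; stud and cavity paths in parallel between them.
R_inner = 0.019/(1.09×8.72) = 0.001999 K/W
R_stud  = 0.1/(0.114×0.15×8.72) = 0.6706 K/W
R_cav   = 0.1/(0.0287×0.85×8.72) = 0.4701 K/W
1/R_core = 1/R_stud + 1/R_cav → R_core = 0.2764 K/W
R_outer = 0.012/(0.646×8.72) = 0.00213 K/W
R_total = 0.2805 K/W
Q = ΔT/R_total = 24/0.2805

Q ≈ 85.6 W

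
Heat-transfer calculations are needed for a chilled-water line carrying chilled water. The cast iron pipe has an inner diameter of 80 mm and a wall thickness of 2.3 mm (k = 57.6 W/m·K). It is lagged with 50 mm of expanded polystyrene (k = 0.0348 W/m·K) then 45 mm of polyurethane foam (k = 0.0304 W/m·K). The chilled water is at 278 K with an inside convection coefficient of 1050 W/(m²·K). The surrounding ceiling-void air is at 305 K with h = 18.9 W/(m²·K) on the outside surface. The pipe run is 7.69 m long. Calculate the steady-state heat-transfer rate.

Treating each annulus and film as a series resistance:
R_inner film = 1/(h_i·2πr₁L) = 1/(1050×2π×0.04×7.69) = 4.928×10^-4 K/W
R_cast iron pipe wall = ln(42.3/40)/(2π×57.6×7.69) = 2.009×10^-5 K/W
R_expanded polystyrene = ln(92.3/42.3)/(2π×0.0348×7.69) = 0.464 K/W
R_polyurethane foam = ln(137.3/92.3)/(2π×0.0304×7.69) = 0.2704 K/W
R_outer film = 1/(h_o·2πr_oL) = 1/(18.9×2π×0.1373×7.69) = 0.007976 K/W
R_total = 0.7429 K/W
Q = ΔT/R_total = 27/0.7429

Q ≈ 36.3 W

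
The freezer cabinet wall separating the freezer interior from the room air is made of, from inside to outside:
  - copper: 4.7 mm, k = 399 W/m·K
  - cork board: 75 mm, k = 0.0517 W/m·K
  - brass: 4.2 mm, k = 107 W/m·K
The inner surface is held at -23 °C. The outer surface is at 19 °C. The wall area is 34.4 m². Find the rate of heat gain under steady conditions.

Treating each layer as a thermal resistance in series:
R_copper = L/(kA) = 0.0047/(399×34.4) = 3.424×10^-7 K/W
R_cork board = L/(kA) = 0.075/(0.0517×34.4) = 0.04217 K/W
R_brass = L/(kA) = 0.0042/(107×34.4) = 1.141×10^-6 K/W
R_total = 0.04217 K/W
Q = ΔT / R_total = 42 / 0.04217

Q ≈ 996 W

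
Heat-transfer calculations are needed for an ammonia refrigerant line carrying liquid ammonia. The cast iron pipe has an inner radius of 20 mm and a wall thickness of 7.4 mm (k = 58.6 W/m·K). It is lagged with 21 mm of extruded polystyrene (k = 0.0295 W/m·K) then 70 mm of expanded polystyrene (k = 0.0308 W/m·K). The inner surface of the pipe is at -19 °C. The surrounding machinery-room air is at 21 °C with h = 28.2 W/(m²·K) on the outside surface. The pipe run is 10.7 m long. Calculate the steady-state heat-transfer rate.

Q ≈ 55.3 W

For a radial system each layer contributes R = ln(r_out/r_in)/(2πkL); films add R = 1/(hA).
R_cast iron pipe wall = ln(27.4/20)/(2π×58.6×10.7) = 7.991×10^-5 K/W
R_extruded polystyrene = ln(48.4/27.4)/(2π×0.0295×10.7) = 0.2869 K/W
R_expanded polystyrene = ln(118.4/48.4)/(2π×0.0308×10.7) = 0.432 K/W
R_outer film = 1/(h_o·2πr_oL) = 1/(28.2×2π×0.1184×10.7) = 0.004455 K/W
R_total = 0.7234 K/W
Q = ΔT/R_total = 40/0.7234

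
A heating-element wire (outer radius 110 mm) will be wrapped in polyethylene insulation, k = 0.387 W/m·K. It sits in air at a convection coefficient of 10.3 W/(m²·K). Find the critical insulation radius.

For a cylinder r_cr = k/h = 0.387/10.3
r_cr = 37.6 mm; since the bare radius (110 mm) is above r_cr, any added insulation will reduce heat loss.

r_cr ≈ 37.6 mm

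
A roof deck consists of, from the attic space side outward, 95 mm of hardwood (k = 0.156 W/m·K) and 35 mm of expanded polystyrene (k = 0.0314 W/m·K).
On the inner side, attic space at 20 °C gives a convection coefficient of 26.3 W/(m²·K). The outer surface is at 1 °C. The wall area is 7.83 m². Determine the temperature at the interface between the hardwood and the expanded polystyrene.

T ≈ 13 °C

Model the wall as resistances in series:
R_inner film = 1/(h_i·A) = 1/(26.3×7.83) = 0.004856 K/W
R_hardwood = L/(kA) = 0.095/(0.156×7.83) = 0.07777 K/W
R_expanded polystyrene = L/(kA) = 0.035/(0.0314×7.83) = 0.1424 K/W
R_total = 0.225 K/W;  Q = ΔT/R_total = 19/0.225 = 84.45 W
T_interface = T_inner − Q·ΣR(inner→interface) = 20 − 84.4×0.08263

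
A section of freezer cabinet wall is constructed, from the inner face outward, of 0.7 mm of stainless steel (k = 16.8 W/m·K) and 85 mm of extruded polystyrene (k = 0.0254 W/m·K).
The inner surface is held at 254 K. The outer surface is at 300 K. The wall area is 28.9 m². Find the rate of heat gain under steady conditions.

Model the wall as resistances in series:
R_stainless steel = L/(kA) = 0.0007/(16.8×28.9) = 1.442×10^-6 K/W
R_extruded polystyrene = L/(kA) = 0.085/(0.0254×28.9) = 0.1158 K/W
R_total = 0.1158 K/W
Q = ΔT / R_total = 46 / 0.1158

Q ≈ 397 W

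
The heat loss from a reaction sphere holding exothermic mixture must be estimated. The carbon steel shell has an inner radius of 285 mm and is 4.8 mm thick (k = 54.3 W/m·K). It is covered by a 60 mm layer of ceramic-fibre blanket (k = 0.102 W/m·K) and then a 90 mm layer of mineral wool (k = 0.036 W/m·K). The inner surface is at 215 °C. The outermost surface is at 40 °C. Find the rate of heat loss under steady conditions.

Radial (spherical) resistances in series:
R_carbon steel shell = (1/0.285 − 1/0.2898)/(4π×54.3) = 8.517×10^-5 K/W
R_ceramic-fibre blanket = (1/0.2898 − 1/0.3498)/(4π×0.102) = 0.4618 K/W
R_mineral wool = (1/0.3498 − 1/0.4398)/(4π×0.036) = 1.293 K/W
R_total = 1.755 K/W
Q = ΔT/R_total = 175/1.755

Q ≈ 99.7 W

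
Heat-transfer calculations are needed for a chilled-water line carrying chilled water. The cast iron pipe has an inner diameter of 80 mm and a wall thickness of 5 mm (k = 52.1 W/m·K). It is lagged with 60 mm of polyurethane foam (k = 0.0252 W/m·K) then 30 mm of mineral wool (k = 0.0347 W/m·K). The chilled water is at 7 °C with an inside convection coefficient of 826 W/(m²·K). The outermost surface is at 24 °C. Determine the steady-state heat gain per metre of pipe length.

q′ ≈ 2.61 W/m

Radial resistances (cylindrical: R_cond = ln(r_o/r_i)/(2πkL), R_conv = 1/(h·2πrL)):
R_inner film = 1/(h_i·2πr₁L) = 1/(826×2π×0.04×1) = 0.004817 K/W
R_cast iron pipe wall = ln(45/40)/(2π×52.1×1) = 3.598×10^-4 K/W
R_polyurethane foam = ln(105/45)/(2π×0.0252×1) = 5.351 K/W
R_mineral wool = ln(135/105)/(2π×0.0347×1) = 1.153 K/W
R_total = 6.509 K/W
Q = ΔT/R_total = 17/6.509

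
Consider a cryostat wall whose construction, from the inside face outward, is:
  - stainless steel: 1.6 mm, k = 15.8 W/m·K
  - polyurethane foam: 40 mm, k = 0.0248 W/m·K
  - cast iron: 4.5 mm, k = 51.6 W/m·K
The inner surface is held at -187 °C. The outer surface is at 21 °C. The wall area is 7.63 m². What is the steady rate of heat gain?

Q ≈ 984 W

Using the resistance-network approach (series):
R_stainless steel = L/(kA) = 0.0016/(15.8×7.63) = 1.327×10^-5 K/W
R_polyurethane foam = L/(kA) = 0.04/(0.0248×7.63) = 0.2114 K/W
R_cast iron = L/(kA) = 0.0045/(51.6×7.63) = 1.143×10^-5 K/W
R_total = 0.2114 K/W
Q = ΔT / R_total = 208 / 0.2114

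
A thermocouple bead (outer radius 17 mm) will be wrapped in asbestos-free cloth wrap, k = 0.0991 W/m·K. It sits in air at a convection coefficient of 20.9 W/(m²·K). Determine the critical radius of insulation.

r_cr ≈ 9.48 mm

For a sphere r_cr = 2k/h = 2×0.0991/20.9
r_cr = 9.48 mm; since the bare radius (17 mm) is above r_cr, any added insulation will reduce heat loss.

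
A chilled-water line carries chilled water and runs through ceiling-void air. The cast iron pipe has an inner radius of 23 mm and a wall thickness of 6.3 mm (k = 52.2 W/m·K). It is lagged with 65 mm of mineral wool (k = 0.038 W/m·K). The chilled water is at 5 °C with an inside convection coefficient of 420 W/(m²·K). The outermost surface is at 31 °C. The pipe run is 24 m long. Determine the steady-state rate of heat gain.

Q ≈ 127 W

Per-layer cylindrical resistances, series-summed:
R_inner film = 1/(h_i·2πr₁L) = 1/(420×2π×0.023×24) = 6.865×10^-4 K/W
R_cast iron pipe wall = ln(29.3/23)/(2π×52.2×24) = 3.076×10^-5 K/W
R_mineral wool = ln(94.3/29.3)/(2π×0.038×24) = 0.204 K/W
R_total = 0.2047 K/W
Q = ΔT/R_total = 26/0.2047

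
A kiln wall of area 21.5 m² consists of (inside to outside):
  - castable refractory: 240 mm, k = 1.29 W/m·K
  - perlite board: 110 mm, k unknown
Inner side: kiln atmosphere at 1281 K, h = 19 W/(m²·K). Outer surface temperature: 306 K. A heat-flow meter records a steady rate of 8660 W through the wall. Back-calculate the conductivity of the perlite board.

Model the wall as resistances in series:
R_inner film = 1/(h_i·A) = 1/(19×21.5) = 0.002448 K/W
R_castable refractory = L/(kA) = 0.24/(1.29×21.5) = 0.008653 K/W
Sum of known resistances R_other = 0.0111 K/W
Total R = ΔT/Q = 975/8660 = 0.1126 K/W
R_perlite board = R_total − R_other = 0.1015 K/W
k = L/(R·A) = 0.11/(0.1015×21.5)

k ≈ 0.0504 W/(m·K)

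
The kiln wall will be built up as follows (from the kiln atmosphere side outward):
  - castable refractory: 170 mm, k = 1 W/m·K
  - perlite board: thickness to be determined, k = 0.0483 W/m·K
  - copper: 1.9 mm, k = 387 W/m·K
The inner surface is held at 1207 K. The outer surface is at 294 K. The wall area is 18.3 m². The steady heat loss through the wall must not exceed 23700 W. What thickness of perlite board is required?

Using the resistance-network approach (series):
R_castable refractory = L/(kA) = 0.17/(1×18.3) = 0.00929 K/W
R_copper = L/(kA) = 0.0019/(387×18.3) = 2.683×10^-7 K/W
Sum of the known resistances R_other = 0.00929 K/W
Required total resistance R_tot = ΔT/Q_allow = 913/23700 = 0.03852 K/W
R_perlite board = R_tot − R_other = 0.02923 K/W
L = R·k·A = 0.02923×0.0483×18.3

L ≈ 25.8 mm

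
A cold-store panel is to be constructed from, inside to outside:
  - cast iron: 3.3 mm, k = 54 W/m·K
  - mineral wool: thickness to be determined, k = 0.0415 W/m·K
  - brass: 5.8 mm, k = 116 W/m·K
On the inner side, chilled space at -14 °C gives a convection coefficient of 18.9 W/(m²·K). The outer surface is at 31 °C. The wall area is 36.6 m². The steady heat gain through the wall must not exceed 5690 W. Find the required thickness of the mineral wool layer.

Thermal resistances in series:
R_inner film = 1/(h_i·A) = 1/(18.9×36.6) = 0.001446 K/W
R_cast iron = L/(kA) = 0.0033/(54×36.6) = 1.67×10^-6 K/W
R_brass = L/(kA) = 0.0058/(116×36.6) = 1.366×10^-6 K/W
Sum of the known resistances R_other = 0.001449 K/W
Required total resistance R_tot = ΔT/Q_allow = 45/5690 = 0.007909 K/W
R_mineral wool = R_tot − R_other = 0.00646 K/W
L = R·k·A = 0.00646×0.0415×36.6

L ≈ 9.81 mm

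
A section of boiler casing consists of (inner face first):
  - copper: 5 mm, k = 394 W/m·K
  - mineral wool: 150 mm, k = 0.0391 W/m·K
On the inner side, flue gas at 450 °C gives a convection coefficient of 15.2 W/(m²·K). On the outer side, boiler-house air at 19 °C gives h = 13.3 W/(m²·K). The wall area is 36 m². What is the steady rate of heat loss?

Treating each layer as a thermal resistance in series:
R_inner film = 1/(h_i·A) = 1/(15.2×36) = 0.001827 K/W
R_copper = L/(kA) = 0.005/(394×36) = 3.525×10^-7 K/W
R_mineral wool = L/(kA) = 0.15/(0.0391×36) = 0.1066 K/W
R_outer film = 1/(h_o·A) = 1/(13.3×36) = 0.002089 K/W
R_total = 0.1105 K/W
Q = ΔT / R_total = 431 / 0.1105

Q ≈ 3900 W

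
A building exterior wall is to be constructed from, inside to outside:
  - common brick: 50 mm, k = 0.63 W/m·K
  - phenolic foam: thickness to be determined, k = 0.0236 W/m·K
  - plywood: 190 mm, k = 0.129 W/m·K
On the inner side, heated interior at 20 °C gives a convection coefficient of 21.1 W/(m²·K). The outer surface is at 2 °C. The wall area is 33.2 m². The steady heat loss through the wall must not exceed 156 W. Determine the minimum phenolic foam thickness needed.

L ≈ 52.7 mm

Series thermal resistances:
R_inner film = 1/(h_i·A) = 1/(21.1×33.2) = 0.001428 K/W
R_common brick = L/(kA) = 0.05/(0.63×33.2) = 0.002391 K/W
R_plywood = L/(kA) = 0.19/(0.129×33.2) = 0.04436 K/W
Sum of the known resistances R_other = 0.04818 K/W
Required total resistance R_tot = ΔT/Q_allow = 18/156 = 0.1154 K/W
R_phenolic foam = R_tot − R_other = 0.0672 K/W
L = R·k·A = 0.0672×0.0236×33.2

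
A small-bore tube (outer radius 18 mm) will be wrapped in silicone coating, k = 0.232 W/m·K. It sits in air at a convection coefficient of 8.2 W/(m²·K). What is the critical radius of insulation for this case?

r_cr ≈ 28.3 mm

For a cylinder r_cr = k/h = 0.232/8.2
r_cr = 28.3 mm; since the bare radius (18 mm) is below r_cr, adding a thin layer of insulation will *increase* heat loss.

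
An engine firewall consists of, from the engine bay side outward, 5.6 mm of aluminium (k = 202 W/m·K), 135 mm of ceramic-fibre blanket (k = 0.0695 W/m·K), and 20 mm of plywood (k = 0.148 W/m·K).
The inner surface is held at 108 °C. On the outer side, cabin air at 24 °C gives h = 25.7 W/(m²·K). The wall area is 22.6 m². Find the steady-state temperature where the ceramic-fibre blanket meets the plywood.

Model the wall as resistances in series:
R_aluminium = L/(kA) = 0.0056/(202×22.6) = 1.227×10^-6 K/W
R_ceramic-fibre blanket = L/(kA) = 0.135/(0.0695×22.6) = 0.08595 K/W
R_plywood = L/(kA) = 0.02/(0.148×22.6) = 0.005979 K/W
R_outer film = 1/(h_o·A) = 1/(25.7×22.6) = 0.001722 K/W
R_total = 0.09365 K/W;  Q = ΔT/R_total = 84/0.09365 = 896.9 W
T_interface = T_inner − Q·ΣR(inner→interface) = 108 − 897×0.08595

T ≈ 30.9 °C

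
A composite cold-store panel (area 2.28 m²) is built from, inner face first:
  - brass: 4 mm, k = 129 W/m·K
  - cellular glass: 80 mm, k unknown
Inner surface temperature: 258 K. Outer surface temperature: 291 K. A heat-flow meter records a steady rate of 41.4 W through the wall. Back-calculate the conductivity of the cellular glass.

Model the wall as resistances in series:
R_brass = L/(kA) = 0.004/(129×2.28) = 1.36×10^-5 K/W
Sum of known resistances R_other = 1.36×10^-5 K/W
Total R = ΔT/Q = 33/41.4 = 0.7971 K/W
R_cellular glass = R_total − R_other = 0.7971 K/W
k = L/(R·A) = 0.08/(0.7971×2.28)

k ≈ 0.044 W/(m·K)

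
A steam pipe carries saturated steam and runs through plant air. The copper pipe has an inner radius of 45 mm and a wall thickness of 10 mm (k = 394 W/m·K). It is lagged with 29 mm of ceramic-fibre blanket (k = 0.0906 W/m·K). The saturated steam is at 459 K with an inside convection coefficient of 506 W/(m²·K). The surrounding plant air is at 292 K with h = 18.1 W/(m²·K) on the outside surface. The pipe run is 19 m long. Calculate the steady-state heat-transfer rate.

Q ≈ 3710 W

Radial resistances (cylindrical: R_cond = ln(r_o/r_i)/(2πkL), R_conv = 1/(h·2πrL)):
R_inner film = 1/(h_i·2πr₁L) = 1/(506×2π×0.045×19) = 3.679×10^-4 K/W
R_copper pipe wall = ln(55/45)/(2π×394×19) = 4.266×10^-6 K/W
R_ceramic-fibre blanket = ln(84/55)/(2π×0.0906×19) = 0.03915 K/W
R_outer film = 1/(h_o·2πr_oL) = 1/(18.1×2π×0.084×19) = 0.005509 K/W
R_total = 0.04504 K/W
Q = ΔT/R_total = 167/0.04504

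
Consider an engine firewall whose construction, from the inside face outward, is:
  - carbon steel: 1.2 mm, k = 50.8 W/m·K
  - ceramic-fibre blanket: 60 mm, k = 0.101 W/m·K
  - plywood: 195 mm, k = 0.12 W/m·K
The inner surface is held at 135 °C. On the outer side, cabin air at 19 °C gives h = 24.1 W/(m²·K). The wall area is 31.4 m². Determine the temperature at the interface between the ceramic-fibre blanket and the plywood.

T ≈ 105 °C

Thermal resistances in series:
R_carbon steel = L/(kA) = 0.0012/(50.8×31.4) = 7.523×10^-7 K/W
R_ceramic-fibre blanket = L/(kA) = 0.06/(0.101×31.4) = 0.01892 K/W
R_plywood = L/(kA) = 0.195/(0.12×31.4) = 0.05175 K/W
R_outer film = 1/(h_o·A) = 1/(24.1×31.4) = 0.001321 K/W
R_total = 0.07199 K/W;  Q = ΔT/R_total = 116/0.07199 = 1611 W
T_interface = T_inner − Q·ΣR(inner→interface) = 135 − 1610×0.01892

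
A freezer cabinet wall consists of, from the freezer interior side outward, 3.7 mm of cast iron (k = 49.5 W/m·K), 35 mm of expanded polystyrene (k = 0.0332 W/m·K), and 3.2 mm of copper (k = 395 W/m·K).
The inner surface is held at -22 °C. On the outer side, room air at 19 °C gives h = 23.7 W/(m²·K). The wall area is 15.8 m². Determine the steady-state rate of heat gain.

Thermal resistances in series:
R_cast iron = L/(kA) = 0.0037/(49.5×15.8) = 4.731×10^-6 K/W
R_expanded polystyrene = L/(kA) = 0.035/(0.0332×15.8) = 0.06672 K/W
R_copper = L/(kA) = 0.0032/(395×15.8) = 5.127×10^-7 K/W
R_outer film = 1/(h_o·A) = 1/(23.7×15.8) = 0.002671 K/W
R_total = 0.0694 K/W
Q = ΔT / R_total = 41 / 0.0694

Q ≈ 591 W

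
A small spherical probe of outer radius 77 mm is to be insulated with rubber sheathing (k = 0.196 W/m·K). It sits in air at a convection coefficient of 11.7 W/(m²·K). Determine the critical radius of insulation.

For a sphere r_cr = 2k/h = 2×0.196/11.7
r_cr = 33.5 mm; since the bare radius (77 mm) is above r_cr, any added insulation will reduce heat loss.

r_cr ≈ 33.5 mm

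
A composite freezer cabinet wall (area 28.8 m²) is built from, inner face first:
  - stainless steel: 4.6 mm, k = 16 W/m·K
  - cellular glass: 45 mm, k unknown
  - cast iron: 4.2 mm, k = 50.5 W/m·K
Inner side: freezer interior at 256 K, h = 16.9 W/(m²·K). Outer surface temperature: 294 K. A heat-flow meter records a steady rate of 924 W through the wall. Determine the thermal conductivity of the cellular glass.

Series thermal resistances:
R_inner film = 1/(h_i·A) = 1/(16.9×28.8) = 0.002055 K/W
R_stainless steel = L/(kA) = 0.0046/(16×28.8) = 9.983×10^-6 K/W
R_cast iron = L/(kA) = 0.0042/(50.5×28.8) = 2.888×10^-6 K/W
Sum of known resistances R_other = 0.002067 K/W
Total R = ΔT/Q = 38/924 = 0.04113 K/W
R_cellular glass = R_total − R_other = 0.03906 K/W
k = L/(R·A) = 0.045/(0.03906×28.8)

k ≈ 0.04 W/(m·K)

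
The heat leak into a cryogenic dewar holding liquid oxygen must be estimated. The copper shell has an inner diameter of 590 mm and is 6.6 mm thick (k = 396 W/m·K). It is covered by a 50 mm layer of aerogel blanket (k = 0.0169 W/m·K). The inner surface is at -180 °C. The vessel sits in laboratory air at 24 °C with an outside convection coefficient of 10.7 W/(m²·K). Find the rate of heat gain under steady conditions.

For a spherical shell R = (1/r₁ − 1/r₂)/(4πk); film R = 1/(h·4πr²). In series:
R_copper shell = (1/0.295 − 1/0.3016)/(4π×396) = 1.491×10^-5 K/W
R_aerogel blanket = (1/0.3016 − 1/0.3516)/(4π×0.0169) = 2.22 K/W
R_outer film = 1/(h·4πr_o²) = 1/(10.7×4π×0.3516²) = 0.06016 K/W
R_total = 2.28 K/W
Q = ΔT/R_total = 204/2.28

Q ≈ 89.5 W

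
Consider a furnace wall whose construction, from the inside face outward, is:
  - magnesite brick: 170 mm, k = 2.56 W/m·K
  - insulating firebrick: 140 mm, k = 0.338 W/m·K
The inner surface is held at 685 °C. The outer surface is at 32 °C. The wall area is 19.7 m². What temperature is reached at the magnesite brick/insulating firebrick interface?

T ≈ 595 °C

Thermal resistances in series:
R_magnesite brick = L/(kA) = 0.17/(2.56×19.7) = 0.003371 K/W
R_insulating firebrick = L/(kA) = 0.14/(0.338×19.7) = 0.02103 K/W
R_total = 0.0244 K/W;  Q = ΔT/R_total = 653/0.0244 = 26770 W
T_interface = T_inner − Q·ΣR(inner→interface) = 685 − 26800×0.003371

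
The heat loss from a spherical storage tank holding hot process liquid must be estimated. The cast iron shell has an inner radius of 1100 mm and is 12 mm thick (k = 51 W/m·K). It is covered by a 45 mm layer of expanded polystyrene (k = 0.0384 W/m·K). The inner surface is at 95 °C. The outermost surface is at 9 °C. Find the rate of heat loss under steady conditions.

Each spherical layer contributes R = (1/r_i − 1/r_o)/(4πk):
R_cast iron shell = (1/1.1 − 1/1.112)/(4π×51) = 1.531×10^-5 K/W
R_expanded polystyrene = (1/1.112 − 1/1.157)/(4π×0.0384) = 0.07248 K/W
R_total = 0.0725 K/W
Q = ΔT/R_total = 86/0.0725

Q ≈ 1190 W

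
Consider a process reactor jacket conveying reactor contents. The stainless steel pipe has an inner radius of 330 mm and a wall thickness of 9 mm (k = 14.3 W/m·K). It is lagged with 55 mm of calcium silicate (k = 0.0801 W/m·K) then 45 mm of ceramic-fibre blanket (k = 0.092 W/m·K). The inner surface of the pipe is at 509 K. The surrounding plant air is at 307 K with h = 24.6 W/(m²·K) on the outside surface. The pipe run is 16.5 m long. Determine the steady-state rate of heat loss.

Cylindrical conduction, so R = ln(r₂/r₁)/(2πkL) per layer, in series:
R_stainless steel pipe wall = ln(339/330)/(2π×14.3×16.5) = 1.815×10^-5 K/W
R_calcium silicate = ln(394/339)/(2π×0.0801×16.5) = 0.01811 K/W
R_ceramic-fibre blanket = ln(439/394)/(2π×0.092×16.5) = 0.01134 K/W
R_outer film = 1/(h_o·2πr_oL) = 1/(24.6×2π×0.439×16.5) = 8.932×10^-4 K/W
R_total = 0.03036 K/W
Q = ΔT/R_total = 202/0.03036

Q ≈ 6650 W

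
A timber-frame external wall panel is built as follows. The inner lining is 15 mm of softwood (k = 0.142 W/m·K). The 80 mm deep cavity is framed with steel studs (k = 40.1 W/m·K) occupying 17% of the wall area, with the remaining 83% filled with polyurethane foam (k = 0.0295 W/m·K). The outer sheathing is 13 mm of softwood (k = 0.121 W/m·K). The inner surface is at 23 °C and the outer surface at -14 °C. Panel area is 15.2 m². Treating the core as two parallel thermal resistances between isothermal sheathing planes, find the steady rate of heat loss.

Sheathing layers in series; stud and cavity paths in parallel between them.
R_inner = 0.015/(0.142×15.2) = 0.00695 K/W
R_stud  = 0.08/(40.1×0.17×15.2) = 7.721×10^-4 K/W
R_cav   = 0.08/(0.0295×0.83×15.2) = 0.215 K/W
1/R_core = 1/R_stud + 1/R_cav → R_core = 7.693×10^-4 K/W
R_outer = 0.013/(0.121×15.2) = 0.007068 K/W
R_total = 0.01479 K/W
Q = ΔT/R_total = 37/0.01479

Q ≈ 2500 W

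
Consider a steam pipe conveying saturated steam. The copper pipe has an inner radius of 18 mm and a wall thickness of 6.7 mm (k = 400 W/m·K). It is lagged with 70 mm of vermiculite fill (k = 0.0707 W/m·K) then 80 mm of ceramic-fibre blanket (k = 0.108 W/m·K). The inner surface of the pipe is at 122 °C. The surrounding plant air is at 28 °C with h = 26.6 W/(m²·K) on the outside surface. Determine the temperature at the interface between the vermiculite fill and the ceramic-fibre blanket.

Per-layer cylindrical resistances, series-summed:
R_copper pipe wall = ln(24.7/18)/(2π×400×1) = 1.259×10^-4 K/W
R_vermiculite fill = ln(94.7/24.7)/(2π×0.0707×1) = 3.025 K/W
R_ceramic-fibre blanket = ln(174.7/94.7)/(2π×0.108×1) = 0.9024 K/W
R_outer film = 1/(h_o·2πr_oL) = 1/(26.6×2π×0.1747×1) = 0.03425 K/W
R_total = 3.962 K/W
Q = ΔT/R_total = 94/3.962
Q = 23.7 W/m
T_interface = T_inner − Q·ΣR(inner→interface) = 122 − 23.7×3.025

T ≈ 50.2 °C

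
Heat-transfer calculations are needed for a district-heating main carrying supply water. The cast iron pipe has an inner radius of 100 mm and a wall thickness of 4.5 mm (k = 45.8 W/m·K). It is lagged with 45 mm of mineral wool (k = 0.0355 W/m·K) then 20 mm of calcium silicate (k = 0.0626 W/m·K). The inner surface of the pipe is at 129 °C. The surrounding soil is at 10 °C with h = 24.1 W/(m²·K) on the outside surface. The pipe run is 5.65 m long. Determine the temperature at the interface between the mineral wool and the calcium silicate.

T ≈ 31.7 °C

Cylindrical conduction, so R = ln(r₂/r₁)/(2πkL) per layer, in series:
R_cast iron pipe wall = ln(104.5/100)/(2π×45.8×5.65) = 2.707×10^-5 K/W
R_mineral wool = ln(149.5/104.5)/(2π×0.0355×5.65) = 0.2842 K/W
R_calcium silicate = ln(169.5/149.5)/(2π×0.0626×5.65) = 0.0565 K/W
R_outer film = 1/(h_o·2πr_oL) = 1/(24.1×2π×0.1695×5.65) = 0.006896 K/W
R_total = 0.3476 K/W
Q = ΔT/R_total = 119/0.3476
Q = 342 W
T_interface = T_inner − Q·ΣR(inner→interface) = 129 − 342×0.2842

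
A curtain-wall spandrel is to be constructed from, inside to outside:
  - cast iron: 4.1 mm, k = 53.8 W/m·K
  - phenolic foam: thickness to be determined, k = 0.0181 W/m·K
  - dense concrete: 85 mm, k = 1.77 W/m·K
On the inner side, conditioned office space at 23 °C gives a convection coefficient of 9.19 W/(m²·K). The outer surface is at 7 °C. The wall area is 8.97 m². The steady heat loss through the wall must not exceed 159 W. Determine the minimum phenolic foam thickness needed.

L ≈ 13.5 mm

Series thermal resistances:
R_inner film = 1/(h_i·A) = 1/(9.19×8.97) = 0.01213 K/W
R_cast iron = L/(kA) = 0.0041/(53.8×8.97) = 8.496×10^-6 K/W
R_dense concrete = L/(kA) = 0.085/(1.77×8.97) = 0.005354 K/W
Sum of the known resistances R_other = 0.01749 K/W
Required total resistance R_tot = ΔT/Q_allow = 16/159 = 0.1006 K/W
R_phenolic foam = R_tot − R_other = 0.08314 K/W
L = R·k·A = 0.08314×0.0181×8.97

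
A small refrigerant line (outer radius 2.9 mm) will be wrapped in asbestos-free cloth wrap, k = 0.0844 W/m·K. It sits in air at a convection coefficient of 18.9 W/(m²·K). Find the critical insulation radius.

For a cylinder r_cr = k/h = 0.0844/18.9
r_cr = 4.47 mm; since the bare radius (2.9 mm) is below r_cr, adding a thin layer of insulation will *increase* heat loss.

r_cr ≈ 4.47 mm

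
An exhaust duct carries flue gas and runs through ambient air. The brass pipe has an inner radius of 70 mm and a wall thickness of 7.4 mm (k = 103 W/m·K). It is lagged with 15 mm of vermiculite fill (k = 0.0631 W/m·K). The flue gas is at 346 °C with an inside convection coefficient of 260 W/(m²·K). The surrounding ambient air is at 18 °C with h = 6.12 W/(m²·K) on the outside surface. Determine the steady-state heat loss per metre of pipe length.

Radial resistances (cylindrical: R_cond = ln(r_o/r_i)/(2πkL), R_conv = 1/(h·2πrL)):
R_inner film = 1/(h_i·2πr₁L) = 1/(260×2π×0.07×1) = 0.008745 K/W
R_brass pipe wall = ln(77.4/70)/(2π×103×1) = 1.553×10^-4 K/W
R_vermiculite fill = ln(92.4/77.4)/(2π×0.0631×1) = 0.4468 K/W
R_outer film = 1/(h_o·2πr_oL) = 1/(6.12×2π×0.0924×1) = 0.2814 K/W
R_total = 0.7371 K/W
Q = ΔT/R_total = 328/0.7371

q′ ≈ 445 W/m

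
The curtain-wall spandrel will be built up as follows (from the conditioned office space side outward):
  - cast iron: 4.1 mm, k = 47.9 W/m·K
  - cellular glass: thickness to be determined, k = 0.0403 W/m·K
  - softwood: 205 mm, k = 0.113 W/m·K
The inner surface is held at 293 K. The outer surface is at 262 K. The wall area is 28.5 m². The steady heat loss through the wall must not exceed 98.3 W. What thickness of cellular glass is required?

L ≈ 289 mm

Treating each layer as a thermal resistance in series:
R_cast iron = L/(kA) = 0.0041/(47.9×28.5) = 3.003×10^-6 K/W
R_softwood = L/(kA) = 0.205/(0.113×28.5) = 0.06365 K/W
Sum of the known resistances R_other = 0.06366 K/W
Required total resistance R_tot = ΔT/Q_allow = 31/98.3 = 0.3154 K/W
R_cellular glass = R_tot − R_other = 0.2517 K/W
L = R·k·A = 0.2517×0.0403×28.5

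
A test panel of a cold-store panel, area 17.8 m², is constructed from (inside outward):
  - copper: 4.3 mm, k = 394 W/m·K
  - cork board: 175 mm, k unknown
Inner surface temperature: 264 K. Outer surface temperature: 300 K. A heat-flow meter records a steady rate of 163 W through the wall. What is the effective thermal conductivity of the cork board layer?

k ≈ 0.0445 W/(m·K)

Model the wall as resistances in series:
R_copper = L/(kA) = 0.0043/(394×17.8) = 6.131×10^-7 K/W
Sum of known resistances R_other = 6.131×10^-7 K/W
Total R = ΔT/Q = 36/163 = 0.2209 K/W
R_cork board = R_total − R_other = 0.2209 K/W
k = L/(R·A) = 0.175/(0.2209×17.8)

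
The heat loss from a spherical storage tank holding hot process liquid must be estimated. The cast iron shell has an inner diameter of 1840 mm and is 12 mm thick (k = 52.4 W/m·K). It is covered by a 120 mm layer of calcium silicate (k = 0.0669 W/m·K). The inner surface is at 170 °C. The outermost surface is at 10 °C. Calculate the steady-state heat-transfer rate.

Q ≈ 1100 W

Spherical conduction: R = (1/r_in − 1/r_out)/(4πk) per layer; series-sum.
R_cast iron shell = (1/0.92 − 1/0.932)/(4π×52.4) = 2.125×10^-5 K/W
R_calcium silicate = (1/0.932 − 1/1.052)/(4π×0.0669) = 0.1456 K/W
R_total = 0.1456 K/W
Q = ΔT/R_total = 160/0.1456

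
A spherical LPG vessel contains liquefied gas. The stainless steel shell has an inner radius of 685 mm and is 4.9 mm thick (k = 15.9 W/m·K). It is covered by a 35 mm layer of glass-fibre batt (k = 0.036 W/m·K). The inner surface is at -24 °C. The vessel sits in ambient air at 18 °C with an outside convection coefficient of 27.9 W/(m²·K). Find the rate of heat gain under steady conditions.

Q ≈ 262 W

Spherical conduction: R = (1/r_in − 1/r_out)/(4πk) per layer; series-sum.
R_stainless steel shell = (1/0.685 − 1/0.6899)/(4π×15.9) = 5.189×10^-5 K/W
R_glass-fibre batt = (1/0.6899 − 1/0.7249)/(4π×0.036) = 0.1547 K/W
R_outer film = 1/(h·4πr_o²) = 1/(27.9×4π×0.7249²) = 0.005428 K/W
R_total = 0.1602 K/W
Q = ΔT/R_total = 42/0.1602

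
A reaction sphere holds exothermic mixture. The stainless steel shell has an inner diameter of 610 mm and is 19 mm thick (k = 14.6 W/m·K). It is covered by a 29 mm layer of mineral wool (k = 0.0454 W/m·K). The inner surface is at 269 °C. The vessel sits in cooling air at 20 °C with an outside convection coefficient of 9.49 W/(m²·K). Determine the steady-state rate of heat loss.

Spherical conduction: R = (1/r_in − 1/r_out)/(4πk) per layer; series-sum.
R_stainless steel shell = (1/0.305 − 1/0.324)/(4π×14.6) = 0.001048 K/W
R_mineral wool = (1/0.324 − 1/0.353)/(4π×0.0454) = 0.4444 K/W
R_outer film = 1/(h·4πr_o²) = 1/(9.49×4π×0.353²) = 0.06729 K/W
R_total = 0.5128 K/W
Q = ΔT/R_total = 249/0.5128

Q ≈ 486 W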